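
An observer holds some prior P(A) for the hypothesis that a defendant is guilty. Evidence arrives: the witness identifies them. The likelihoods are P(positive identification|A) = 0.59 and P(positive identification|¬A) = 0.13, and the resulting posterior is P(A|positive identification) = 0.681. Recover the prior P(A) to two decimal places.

In odds form, posterior odds = prior odds × likelihood ratio, so prior odds = posterior odds ÷ LR.
Posterior odds = 0.681/(1−0.681) = 2.1348. LR = 0.59/0.13 = 4.5385.
Prior odds = 2.1348/4.5385 = 0.4704, so P(A) = 0.4704/(1+0.4704) ≈ 0.32.

P(A) = 0.32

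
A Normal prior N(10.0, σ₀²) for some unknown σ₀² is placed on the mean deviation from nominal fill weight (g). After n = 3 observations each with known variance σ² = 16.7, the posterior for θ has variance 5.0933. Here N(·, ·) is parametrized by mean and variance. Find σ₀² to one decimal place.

σ₀² = 59.9

Posterior precision equals prior precision plus data precision: 1/σ_n² = 1/σ₀² + n/σ².
So 1/σ₀² = 1/5.0933 − 3/16.7 = 0.196336 − 0.179641 = 0.016695.
Hence σ₀² = 1/0.016695 ≈ 59.9.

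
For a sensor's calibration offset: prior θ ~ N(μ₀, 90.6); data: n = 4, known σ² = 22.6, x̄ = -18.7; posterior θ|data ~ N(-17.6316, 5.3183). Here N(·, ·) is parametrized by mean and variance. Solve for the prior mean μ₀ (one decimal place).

μ₀ = -0.5

The posterior mean is a precision-weighted average: μ_n = (τ₀μ₀ + τ_data·x̄)/(τ₀+τ_data), with τ₀=1/σ₀² and τ_data=n/σ².
Here τ₀ = 1/90.6 = 0.011038 and τ_data = 4/22.6 = 0.176991, so τ_n = 0.188029.
Rearranging for μ₀: μ₀ = (μ_n·τ_n − τ_data·x̄)/τ₀ = (-17.6316·0.188029 − 0.176991·-18.7) / 0.011038 = -0.005520/0.011038 ≈ -0.5.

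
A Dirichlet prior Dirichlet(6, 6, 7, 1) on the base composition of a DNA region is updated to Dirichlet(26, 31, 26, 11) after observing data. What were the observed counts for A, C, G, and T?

For a Dirichlet(α) prior with multinomial counts c, the posterior is Dirichlet(α + c) componentwise.
Counts are posterior − prior componentwise: 26−6=20, 31−6=25, 26−7=19, 11−1=10.

counts (20, 25, 19, 10)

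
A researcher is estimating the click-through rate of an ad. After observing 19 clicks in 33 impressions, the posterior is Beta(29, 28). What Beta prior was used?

A Beta(a, b) prior with s successes and f failures in binomial data gives a Beta(a+s, b+f) posterior.
So a = 29 − 19 = 10 and b = 28 − 14 = 14.

Beta(10, 14)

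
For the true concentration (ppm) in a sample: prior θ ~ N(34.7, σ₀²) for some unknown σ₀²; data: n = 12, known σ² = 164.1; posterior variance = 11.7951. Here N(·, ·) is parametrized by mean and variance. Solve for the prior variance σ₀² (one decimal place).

Posterior precision equals prior precision plus data precision: 1/σ_n² = 1/σ₀² + n/σ².
So 1/σ₀² = 1/11.7951 − 12/164.1 = 0.084781 − 0.073126 = 0.011655.
Hence σ₀² = 1/0.011655 ≈ 85.8.

σ₀² = 85.8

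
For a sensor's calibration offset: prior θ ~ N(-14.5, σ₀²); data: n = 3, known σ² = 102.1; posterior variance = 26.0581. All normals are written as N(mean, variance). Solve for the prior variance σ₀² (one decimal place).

Posterior precision equals prior precision plus data precision: 1/σ_n² = 1/σ₀² + n/σ².
So 1/σ₀² = 1/26.0581 − 3/102.1 = 0.038376 − 0.029383 = 0.008993.
Hence σ₀² = 1/0.008993 ≈ 111.2.

σ₀² = 111.2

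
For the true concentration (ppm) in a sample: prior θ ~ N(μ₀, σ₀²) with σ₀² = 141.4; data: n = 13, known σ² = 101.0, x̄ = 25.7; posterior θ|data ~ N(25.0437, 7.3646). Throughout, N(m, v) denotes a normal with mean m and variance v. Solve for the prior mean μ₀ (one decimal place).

With known observation variance, the Normal–Normal posterior has precision τ_n = τ₀ + n/σ² and mean μ_n = (τ₀μ₀ + (n/σ²)x̄)/τ_n.
Here τ₀ = 1/141.4 = 0.007072 and τ_data = 13/101.0 = 0.128713, so τ_n = 0.135785.
Rearranging for μ₀: μ₀ = (μ_n·τ_n − τ_data·x̄)/τ₀ = (25.0437·0.135785 − 0.128713·25.7) / 0.007072 = 0.092635/0.007072 ≈ 13.1.

μ₀ = 13.1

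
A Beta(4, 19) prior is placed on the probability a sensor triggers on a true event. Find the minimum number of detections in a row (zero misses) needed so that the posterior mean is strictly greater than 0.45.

After k detections and 0 misses the posterior is Beta(4+k, 19), with mean (4+k)/(4+19+k).
Set (4+k)/(23+k) > 0.45 and solve: k > (0.45·23 − 4)/(1 − 0.45) = 11.545.
The smallest integer exceeding 11.545 is 12, and checking k=12: (16)/(35) = 0.4571 > 0.45.

k = 12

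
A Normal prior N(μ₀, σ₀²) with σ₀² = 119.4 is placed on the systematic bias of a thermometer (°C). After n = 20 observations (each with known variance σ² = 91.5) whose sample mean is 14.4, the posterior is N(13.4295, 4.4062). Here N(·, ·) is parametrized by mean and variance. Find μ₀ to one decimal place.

The posterior mean is a precision-weighted average: μ_n = (τ₀μ₀ + τ_data·x̄)/(τ₀+τ_data), with τ₀=1/σ₀² and τ_data=n/σ².
Here τ₀ = 1/119.4 = 0.008375 and τ_data = 20/91.5 = 0.218579, so τ_n = 0.226954.
Rearranging for μ₀: μ₀ = (μ_n·τ_n − τ_data·x̄)/τ₀ = (13.4295·0.226954 − 0.218579·14.4) / 0.008375 = -0.099659/0.008375 ≈ -11.9.

μ₀ = -11.9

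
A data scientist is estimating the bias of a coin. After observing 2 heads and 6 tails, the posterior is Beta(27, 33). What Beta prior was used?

Beta(25, 27)

A Beta(a, b) prior with s successes and f failures in binomial data gives a Beta(a+s, b+f) posterior.
Subtract the data counts: 27−2=25, 33−6=27.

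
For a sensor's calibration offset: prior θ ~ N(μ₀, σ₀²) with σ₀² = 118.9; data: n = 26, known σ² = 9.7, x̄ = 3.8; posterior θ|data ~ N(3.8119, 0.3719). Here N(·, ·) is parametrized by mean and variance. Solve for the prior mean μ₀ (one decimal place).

μ₀ = 7.6

The posterior mean is a precision-weighted average: μ_n = (τ₀μ₀ + τ_data·x̄)/(τ₀+τ_data), with τ₀=1/σ₀² and τ_data=n/σ².
Here τ₀ = 1/118.9 = 0.008410 and τ_data = 26/9.7 = 2.680412, so τ_n = 2.688822.
Rearranging for μ₀: μ₀ = (μ_n·τ_n − τ_data·x̄)/τ₀ = (3.8119·2.688822 − 2.680412·3.8) / 0.008410 = 0.063955/0.008410 ≈ 7.6.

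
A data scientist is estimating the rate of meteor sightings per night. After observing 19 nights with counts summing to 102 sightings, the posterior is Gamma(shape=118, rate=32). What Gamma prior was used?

Gamma(shape=16, rate=13)

Gamma–Poisson conjugacy: posterior shape = α + Σxᵢ, posterior rate = β + n.
So α = 118 − 102 = 16 and β = 32 − 19 = 13.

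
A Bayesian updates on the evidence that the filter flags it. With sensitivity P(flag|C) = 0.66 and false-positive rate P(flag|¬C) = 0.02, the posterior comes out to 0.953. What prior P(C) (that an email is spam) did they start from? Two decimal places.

In odds form, posterior odds = prior odds × likelihood ratio, so prior odds = posterior odds ÷ LR.
Posterior odds = 0.953/(1−0.953) = 20.2766. LR = 0.66/0.02 = 33.0000.
Prior odds = 20.2766/33.0000 = 0.6144, so P(C) = 0.6144/(1+0.6144) ≈ 0.38.

P(C) = 0.38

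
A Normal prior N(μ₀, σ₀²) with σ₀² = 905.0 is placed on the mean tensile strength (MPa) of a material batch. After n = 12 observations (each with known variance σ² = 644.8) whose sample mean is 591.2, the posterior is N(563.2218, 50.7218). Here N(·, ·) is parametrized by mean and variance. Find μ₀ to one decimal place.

With known observation variance, the Normal–Normal posterior has precision τ_n = τ₀ + n/σ² and mean μ_n = (τ₀μ₀ + (n/σ²)x̄)/τ_n.
Here τ₀ = 1/905.0 = 0.001105 and τ_data = 12/644.8 = 0.018610, so τ_n = 0.019715.
Rearranging for μ₀: μ₀ = (μ_n·τ_n − τ_data·x̄)/τ₀ = (563.2218·0.019715 − 0.018610·591.2) / 0.001105 = 0.101686/0.001105 ≈ 92.0.

μ₀ = 92.0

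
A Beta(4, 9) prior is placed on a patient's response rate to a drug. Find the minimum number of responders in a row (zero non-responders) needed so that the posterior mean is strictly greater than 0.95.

k = 168

After k responders and 0 non-responders the posterior is Beta(4+k, 9), with mean (4+k)/(4+9+k).
Set (4+k)/(13+k) > 0.95 and solve: k > (0.95·13 − 4)/(1 − 0.95) = 167.000.
The smallest integer exceeding 167.000 is 168.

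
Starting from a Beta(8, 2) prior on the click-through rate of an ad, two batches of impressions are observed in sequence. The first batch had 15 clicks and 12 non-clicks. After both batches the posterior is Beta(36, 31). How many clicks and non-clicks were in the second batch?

13 clicks and 17 non-clicks

Because Beta–binomial updating is additive in the counts, the combined data contributed (α_post−α_prior, β_post−β_prior) successes and failures.
Total across both batches: 36−8=28 clicks, 31−2=29 non-clicks.
Subtract the first batch: 28−15=13 clicks and 29−12=17 non-clicks.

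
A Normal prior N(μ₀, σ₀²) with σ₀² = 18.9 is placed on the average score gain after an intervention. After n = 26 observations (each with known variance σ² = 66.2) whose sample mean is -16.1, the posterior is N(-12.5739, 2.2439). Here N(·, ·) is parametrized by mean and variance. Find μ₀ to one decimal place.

The posterior mean is a precision-weighted average: μ_n = (τ₀μ₀ + τ_data·x̄)/(τ₀+τ_data), with τ₀=1/σ₀² and τ_data=n/σ².
Here τ₀ = 1/18.9 = 0.052910 and τ_data = 26/66.2 = 0.392749, so τ_n = 0.445659.
Rearranging for μ₀: μ₀ = (μ_n·τ_n − τ_data·x̄)/τ₀ = (-12.5739·0.445659 − 0.392749·-16.1) / 0.052910 = 0.719587/0.052910 ≈ 13.6.

μ₀ = 13.6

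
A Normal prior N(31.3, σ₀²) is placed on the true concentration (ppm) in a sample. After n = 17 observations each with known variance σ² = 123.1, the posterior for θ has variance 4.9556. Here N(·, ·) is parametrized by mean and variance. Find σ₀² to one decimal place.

Posterior precision equals prior precision plus data precision: 1/σ_n² = 1/σ₀² + n/σ².
So 1/σ₀² = 1/4.9556 − 17/123.1 = 0.201792 − 0.138099 = 0.063693.
Hence σ₀² = 1/0.063693 ≈ 15.7.

σ₀² = 15.7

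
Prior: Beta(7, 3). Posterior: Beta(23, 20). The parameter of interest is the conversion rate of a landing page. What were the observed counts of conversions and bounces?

16 conversions and 17 bounces

Under Beta–binomial conjugacy the posterior parameters are (a+s, b+f).
So s = 23 − 7 = 16 and f = 20 − 3 = 17.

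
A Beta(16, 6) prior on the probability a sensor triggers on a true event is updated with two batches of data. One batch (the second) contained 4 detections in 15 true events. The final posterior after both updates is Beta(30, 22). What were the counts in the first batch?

10 detections and 5 misses

Because Beta–binomial updating is additive in the counts, the combined data contributed (α_post−α_prior, β_post−β_prior) successes and failures.
Total across both batches: 30−16=14 detections, 22−6=16 misses.
Subtract the second batch: 14−4=10 detections and 16−11=5 misses.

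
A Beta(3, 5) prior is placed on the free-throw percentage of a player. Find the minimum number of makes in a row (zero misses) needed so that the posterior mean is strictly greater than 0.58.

After k makes and 0 misses the posterior is Beta(3+k, 5), with mean (3+k)/(3+5+k).
Set (3+k)/(8+k) > 0.58 and solve: k > (0.58·8 − 3)/(1 − 0.58) = 3.905.
The smallest integer exceeding 3.905 is 4.

k = 4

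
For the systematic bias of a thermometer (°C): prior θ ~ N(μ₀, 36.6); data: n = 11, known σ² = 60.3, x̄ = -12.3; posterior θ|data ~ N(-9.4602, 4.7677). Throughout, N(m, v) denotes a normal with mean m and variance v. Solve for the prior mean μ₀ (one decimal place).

μ₀ = 9.5

The posterior mean is a precision-weighted average: μ_n = (τ₀μ₀ + τ_data·x̄)/(τ₀+τ_data), with τ₀=1/σ₀² and τ_data=n/σ².
Here τ₀ = 1/36.6 = 0.027322 and τ_data = 11/60.3 = 0.182421, so τ_n = 0.209743.
Rearranging for μ₀: μ₀ = (μ_n·τ_n − τ_data·x̄)/τ₀ = (-9.4602·0.209743 − 0.182421·-12.3) / 0.027322 = 0.259568/0.027322 ≈ 9.5.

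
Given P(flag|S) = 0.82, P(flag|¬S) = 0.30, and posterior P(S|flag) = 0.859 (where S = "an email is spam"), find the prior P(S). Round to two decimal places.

In odds form, posterior odds = prior odds × likelihood ratio, so prior odds = posterior odds ÷ LR.
Posterior odds = 0.859/(1−0.859) = 6.0922. LR = 0.82/0.30 = 2.7333.
Prior odds = 6.0922/2.7333 = 2.2289, so P(S) = 2.2289/(1+2.2289) ≈ 0.69.

P(S) = 0.69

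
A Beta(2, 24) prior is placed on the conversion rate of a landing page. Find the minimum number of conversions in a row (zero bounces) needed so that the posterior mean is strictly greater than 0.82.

After k conversions and 0 bounces the posterior is Beta(2+k, 24), with mean (2+k)/(2+24+k).
Set (2+k)/(26+k) > 0.82 and solve: k > (0.82·26 − 2)/(1 − 0.82) = 107.333.
The smallest integer exceeding 107.333 is 108.

k = 108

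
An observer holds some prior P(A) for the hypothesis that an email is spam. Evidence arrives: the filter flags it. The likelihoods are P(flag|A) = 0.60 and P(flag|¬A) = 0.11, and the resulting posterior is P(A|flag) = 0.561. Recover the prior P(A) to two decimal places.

In odds form, posterior odds = prior odds × likelihood ratio, so prior odds = posterior odds ÷ LR.
Posterior odds = 0.561/(1−0.561) = 1.2779. LR = 0.60/0.11 = 5.4545.
Prior odds = 1.2779/5.4545 = 0.2343, so P(A) = 0.2343/(1+0.2343) ≈ 0.19.

P(A) = 0.19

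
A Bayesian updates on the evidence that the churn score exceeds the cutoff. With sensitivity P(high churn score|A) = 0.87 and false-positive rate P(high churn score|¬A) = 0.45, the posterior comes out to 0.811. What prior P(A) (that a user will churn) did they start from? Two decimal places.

Bayes' rule in odds form gives O(A|E) = O(A)·[P(E|A)/P(E|¬A)], hence O(A) = O(A|E)/LR.
Posterior odds = 0.811/(1−0.811) = 4.2910. LR = 0.87/0.45 = 1.9333.
Prior odds = 4.2910/1.9333 = 2.2195, so P(A) = 2.2195/(1+2.2195) ≈ 0.69.

P(A) = 0.69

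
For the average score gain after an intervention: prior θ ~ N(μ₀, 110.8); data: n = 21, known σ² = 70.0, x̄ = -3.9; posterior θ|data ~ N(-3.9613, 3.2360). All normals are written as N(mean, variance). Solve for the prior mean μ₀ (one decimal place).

μ₀ = -6.0

The posterior mean is a precision-weighted average: μ_n = (τ₀μ₀ + τ_data·x̄)/(τ₀+τ_data), with τ₀=1/σ₀² and τ_data=n/σ².
Here τ₀ = 1/110.8 = 0.009025 and τ_data = 21/70.0 = 0.300000, so τ_n = 0.309025.
Rearranging for μ₀: μ₀ = (μ_n·τ_n − τ_data·x̄)/τ₀ = (-3.9613·0.309025 − 0.300000·-3.9) / 0.009025 = -0.054141/0.009025 ≈ -6.0.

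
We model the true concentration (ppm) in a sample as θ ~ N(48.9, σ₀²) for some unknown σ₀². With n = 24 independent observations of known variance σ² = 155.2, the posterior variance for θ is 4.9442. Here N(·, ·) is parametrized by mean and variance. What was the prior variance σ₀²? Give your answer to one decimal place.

σ₀² = 21.0

For the Normal–Normal model with known σ², precisions add: τ_n = τ₀ + n/σ².
So 1/σ₀² = 1/4.9442 − 24/155.2 = 0.202257 − 0.154639 = 0.047618.
Hence σ₀² = 1/0.047618 ≈ 21.0.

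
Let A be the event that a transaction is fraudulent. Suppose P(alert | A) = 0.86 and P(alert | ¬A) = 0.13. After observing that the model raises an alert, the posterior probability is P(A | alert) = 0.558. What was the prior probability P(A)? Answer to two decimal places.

P(A) = 0.16

In odds form, posterior odds = prior odds × likelihood ratio, so prior odds = posterior odds ÷ LR.
Posterior odds = 0.558/(1−0.558) = 1.2624. LR = 0.86/0.13 = 6.6154.
Prior odds = 1.2624/6.6154 = 0.1908, so P(A) = 0.1908/(1+0.1908) ≈ 0.16.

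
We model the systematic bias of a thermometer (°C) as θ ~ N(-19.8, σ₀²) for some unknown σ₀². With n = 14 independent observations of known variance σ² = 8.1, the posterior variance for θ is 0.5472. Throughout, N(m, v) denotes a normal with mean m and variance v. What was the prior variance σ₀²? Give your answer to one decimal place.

Posterior precision equals prior precision plus data precision: 1/σ_n² = 1/σ₀² + n/σ².
So 1/σ₀² = 1/0.5472 − 14/8.1 = 1.827485 − 1.728395 = 0.099090.
Hence σ₀² = 1/0.099090 ≈ 10.1.

σ₀² = 10.1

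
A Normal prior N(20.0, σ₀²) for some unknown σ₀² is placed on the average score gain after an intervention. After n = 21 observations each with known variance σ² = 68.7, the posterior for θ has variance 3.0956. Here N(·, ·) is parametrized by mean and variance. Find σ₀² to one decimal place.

For the Normal–Normal model with known σ², precisions add: τ_n = τ₀ + n/σ².
So 1/σ₀² = 1/3.0956 − 21/68.7 = 0.323039 − 0.305677 = 0.017362.
Hence σ₀² = 1/0.017362 ≈ 57.6.

σ₀² = 57.6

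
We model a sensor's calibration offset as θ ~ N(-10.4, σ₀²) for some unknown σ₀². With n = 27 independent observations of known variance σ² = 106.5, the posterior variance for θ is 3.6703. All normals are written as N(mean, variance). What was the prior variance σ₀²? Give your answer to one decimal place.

σ₀² = 52.8

Posterior precision equals prior precision plus data precision: 1/σ_n² = 1/σ₀² + n/σ².
So 1/σ₀² = 1/3.6703 − 27/106.5 = 0.272457 − 0.253521 = 0.018936.
Hence σ₀² = 1/0.018936 ≈ 52.8.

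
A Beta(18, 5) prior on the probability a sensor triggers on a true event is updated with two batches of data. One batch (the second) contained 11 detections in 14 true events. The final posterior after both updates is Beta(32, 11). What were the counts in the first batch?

3 detections and 3 misses

Because Beta–binomial updating is additive in the counts, the combined data contributed (α_post−α_prior, β_post−β_prior) successes and failures.
Total across both batches: 32−18=14 detections, 11−5=6 misses.
Subtract the second batch: 14−11=3 detections and 6−3=3 misses.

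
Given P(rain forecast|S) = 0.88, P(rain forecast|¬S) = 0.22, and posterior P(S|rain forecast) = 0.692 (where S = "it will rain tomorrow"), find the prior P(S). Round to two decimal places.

Bayes' rule in odds form gives O(S|E) = O(S)·[P(E|S)/P(E|¬S)], hence O(S) = O(S|E)/LR.
Posterior odds = 0.692/(1−0.692) = 2.2468. LR = 0.88/0.22 = 4.0000.
Prior odds = 2.2468/4.0000 = 0.5617, so P(S) = 0.5617/(1+0.5617) ≈ 0.36.

P(S) = 0.36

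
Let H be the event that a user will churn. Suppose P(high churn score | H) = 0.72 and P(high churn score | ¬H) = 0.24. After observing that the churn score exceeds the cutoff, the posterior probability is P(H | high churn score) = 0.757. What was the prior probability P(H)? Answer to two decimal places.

In odds form, posterior odds = prior odds × likelihood ratio, so prior odds = posterior odds ÷ LR.
Posterior odds = 0.757/(1−0.757) = 3.1152. LR = 0.72/0.24 = 3.0000.
Prior odds = 3.1152/3.0000 = 1.0384, so P(H) = 1.0384/(1+1.0384) ≈ 0.51.

P(H) = 0.51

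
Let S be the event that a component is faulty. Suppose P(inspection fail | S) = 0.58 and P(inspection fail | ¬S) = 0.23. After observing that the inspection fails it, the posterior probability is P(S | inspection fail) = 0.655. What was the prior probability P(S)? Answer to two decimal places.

P(S) = 0.43

Bayes' rule in odds form gives O(S|E) = O(S)·[P(E|S)/P(E|¬S)], hence O(S) = O(S|E)/LR.
Posterior odds = 0.655/(1−0.655) = 1.8986. LR = 0.58/0.23 = 2.5217.
Prior odds = 1.8986/2.5217 = 0.7529, so P(S) = 0.7529/(1+0.7529) ≈ 0.43.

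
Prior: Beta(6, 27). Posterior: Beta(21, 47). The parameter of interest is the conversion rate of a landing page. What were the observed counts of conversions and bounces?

Beta is conjugate to the binomial likelihood: posterior = Beta(a+s, b+f).
So s = 21 − 6 = 15 and f = 47 − 27 = 20.

15 conversions and 20 bounces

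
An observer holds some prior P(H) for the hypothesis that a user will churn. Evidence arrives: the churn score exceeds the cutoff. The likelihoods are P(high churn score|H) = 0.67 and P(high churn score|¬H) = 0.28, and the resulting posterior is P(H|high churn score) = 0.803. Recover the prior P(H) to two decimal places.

In odds form, posterior odds = prior odds × likelihood ratio, so prior odds = posterior odds ÷ LR.
Posterior odds = 0.803/(1−0.803) = 4.0761. LR = 0.67/0.28 = 2.3929.
Prior odds = 4.0761/2.3929 = 1.7034, so P(H) = 1.7034/(1+1.7034) ≈ 0.63.

P(H) = 0.63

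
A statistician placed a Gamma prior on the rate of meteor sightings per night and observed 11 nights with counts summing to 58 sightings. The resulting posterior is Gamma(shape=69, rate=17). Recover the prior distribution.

Gamma–Poisson conjugacy: posterior shape = α + Σxᵢ, posterior rate = β + n.
So α = 69 − 58 = 11 and β = 17 − 11 = 6.

Gamma(shape=11, rate=6)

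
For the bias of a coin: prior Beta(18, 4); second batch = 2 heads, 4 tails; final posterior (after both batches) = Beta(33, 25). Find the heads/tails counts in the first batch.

Because Beta–binomial updating is additive in the counts, the combined data contributed (α_post−α_prior, β_post−β_prior) successes and failures.
Total across both batches: 33−18=15 heads, 25−4=21 tails.
Subtract the second batch: 15−2=13 heads and 21−4=17 tails.

13 heads and 17 tails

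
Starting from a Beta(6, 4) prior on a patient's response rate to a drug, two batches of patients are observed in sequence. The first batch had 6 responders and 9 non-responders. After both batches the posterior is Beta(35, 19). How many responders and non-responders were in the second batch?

23 responders and 6 non-responders

Because Beta–binomial updating is additive in the counts, the combined data contributed (α_post−α_prior, β_post−β_prior) successes and failures.
Total across both batches: 35−6=29 responders, 19−4=15 non-responders.
Subtract the first batch: 29−6=23 responders and 15−9=6 non-responders.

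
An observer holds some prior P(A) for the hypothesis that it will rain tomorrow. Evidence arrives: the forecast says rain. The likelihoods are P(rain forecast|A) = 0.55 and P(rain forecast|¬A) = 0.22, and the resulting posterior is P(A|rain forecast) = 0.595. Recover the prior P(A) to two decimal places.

In odds form, posterior odds = prior odds × likelihood ratio, so prior odds = posterior odds ÷ LR.
Posterior odds = 0.595/(1−0.595) = 1.4691. LR = 0.55/0.22 = 2.5000.
Prior odds = 1.4691/2.5000 = 0.5876, so P(A) = 0.5876/(1+0.5876) ≈ 0.37.

P(A) = 0.37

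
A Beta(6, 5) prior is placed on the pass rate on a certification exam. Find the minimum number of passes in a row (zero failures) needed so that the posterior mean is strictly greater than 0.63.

After k passes and 0 failures the posterior is Beta(6+k, 5), with mean (6+k)/(6+5+k).
Set (6+k)/(11+k) > 0.63 and solve: k > (0.63·11 − 6)/(1 − 0.63) = 2.514.
The smallest integer exceeding 2.514 is 3, and checking k=3: (9)/(14) = 0.6429 > 0.63.

k = 3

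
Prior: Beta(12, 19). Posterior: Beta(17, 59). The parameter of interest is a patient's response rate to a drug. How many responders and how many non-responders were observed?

A Beta(α, β) prior with s successes and f failures in binomial data gives a Beta(α+s, β+f) posterior.
So s = 17 − 12 = 5 and f = 59 − 19 = 40.

5 responders and 40 non-responders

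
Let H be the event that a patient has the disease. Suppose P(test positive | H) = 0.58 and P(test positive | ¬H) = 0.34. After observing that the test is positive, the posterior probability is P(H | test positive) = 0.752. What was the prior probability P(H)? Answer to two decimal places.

Bayes' rule in odds form gives O(H|E) = O(H)·[P(E|H)/P(E|¬H)], hence O(H) = O(H|E)/LR.
Posterior odds = 0.752/(1−0.752) = 3.0323. LR = 0.58/0.34 = 1.7059.
Prior odds = 3.0323/1.7059 = 1.7775, so P(H) = 1.7775/(1+1.7775) ≈ 0.64.

P(H) = 0.64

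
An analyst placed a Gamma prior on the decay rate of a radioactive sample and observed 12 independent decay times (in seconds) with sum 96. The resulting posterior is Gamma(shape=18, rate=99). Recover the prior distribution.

Gamma(shape=6, rate=3)

Gamma–exponential conjugacy: posterior shape = α + n, posterior rate = β + Σtᵢ.
So α = 18 − 12 = 6 and β = 99 − 96 = 3.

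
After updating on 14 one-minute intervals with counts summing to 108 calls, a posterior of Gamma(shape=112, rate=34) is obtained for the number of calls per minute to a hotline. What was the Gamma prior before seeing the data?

Gamma(shape=4, rate=20)

A Gamma(α, β) prior (rate parametrization) on a Poisson rate with n observations summing to S gives posterior Gamma(α+S, β+n).
So α = 112 − 108 = 4 and β = 34 − 14 = 20.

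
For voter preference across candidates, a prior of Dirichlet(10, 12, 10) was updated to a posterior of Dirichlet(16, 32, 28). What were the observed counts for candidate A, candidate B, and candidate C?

For a Dirichlet(α) prior with multinomial counts c, the posterior is Dirichlet(α + c) componentwise.
Counts are posterior − prior componentwise: 16−10=6, 32−12=20, 28−10=18.

counts (6, 20, 18)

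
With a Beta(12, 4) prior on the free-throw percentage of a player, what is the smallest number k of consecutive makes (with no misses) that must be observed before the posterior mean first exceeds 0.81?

k = 6

After k makes and 0 misses the posterior is Beta(12+k, 4), with mean (12+k)/(12+4+k).
Set (12+k)/(16+k) > 0.81 and solve: k > (0.81·16 − 12)/(1 − 0.81) = 5.053.
The smallest integer exceeding 5.053 is 6, and checking k=6: (18)/(22) = 0.8182 > 0.81.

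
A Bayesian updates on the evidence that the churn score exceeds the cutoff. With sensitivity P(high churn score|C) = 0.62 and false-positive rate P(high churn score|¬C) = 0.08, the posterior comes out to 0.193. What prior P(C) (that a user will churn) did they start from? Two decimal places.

In odds form, posterior odds = prior odds × likelihood ratio, so prior odds = posterior odds ÷ LR.
Posterior odds = 0.193/(1−0.193) = 0.2392. LR = 0.62/0.08 = 7.7500.
Prior odds = 0.2392/7.7500 = 0.0309, so P(C) = 0.0309/(1+0.0309) ≈ 0.03.

P(C) = 0.03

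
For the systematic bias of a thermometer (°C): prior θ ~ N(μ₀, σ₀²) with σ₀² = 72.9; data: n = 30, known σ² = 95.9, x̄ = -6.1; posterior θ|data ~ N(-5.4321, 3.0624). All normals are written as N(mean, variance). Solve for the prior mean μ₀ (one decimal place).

With known observation variance, the Normal–Normal posterior has precision τ_n = τ₀ + n/σ² and mean μ_n = (τ₀μ₀ + (n/σ²)x̄)/τ_n.
Here τ₀ = 1/72.9 = 0.013717 and τ_data = 30/95.9 = 0.312826, so τ_n = 0.326543.
Rearranging for μ₀: μ₀ = (μ_n·τ_n − τ_data·x̄)/τ₀ = (-5.4321·0.326543 − 0.312826·-6.1) / 0.013717 = 0.134424/0.013717 ≈ 9.8.

μ₀ = 9.8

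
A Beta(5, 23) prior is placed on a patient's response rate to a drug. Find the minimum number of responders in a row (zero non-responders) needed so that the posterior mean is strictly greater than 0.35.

k = 8

After k responders and 0 non-responders the posterior is Beta(5+k, 23), with mean (5+k)/(5+23+k).
Set (5+k)/(28+k) > 0.35 and solve: k > (0.35·28 − 5)/(1 − 0.35) = 7.385.
The smallest integer exceeding 7.385 is 8, and checking k=8: (13)/(36) = 0.3611 > 0.35.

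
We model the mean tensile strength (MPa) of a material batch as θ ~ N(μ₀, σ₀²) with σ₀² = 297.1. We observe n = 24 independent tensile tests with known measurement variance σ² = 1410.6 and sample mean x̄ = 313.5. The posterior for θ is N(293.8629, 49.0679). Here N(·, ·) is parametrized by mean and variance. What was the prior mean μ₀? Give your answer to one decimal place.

The posterior mean is a precision-weighted average: μ_n = (τ₀μ₀ + τ_data·x̄)/(τ₀+τ_data), with τ₀=1/σ₀² and τ_data=n/σ².
Here τ₀ = 1/297.1 = 0.003366 and τ_data = 24/1410.6 = 0.017014, so τ_n = 0.020380.
Rearranging for μ₀: μ₀ = (μ_n·τ_n − τ_data·x̄)/τ₀ = (293.8629·0.020380 − 0.017014·313.5) / 0.003366 = 0.655037/0.003366 ≈ 194.6.

μ₀ = 194.6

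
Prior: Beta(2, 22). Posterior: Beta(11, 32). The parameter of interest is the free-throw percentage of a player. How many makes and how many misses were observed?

Under Beta–binomial conjugacy the posterior parameters are (α+s, β+f).
So s = 11 − 2 = 9 and f = 32 − 22 = 10.

9 makes and 10 misses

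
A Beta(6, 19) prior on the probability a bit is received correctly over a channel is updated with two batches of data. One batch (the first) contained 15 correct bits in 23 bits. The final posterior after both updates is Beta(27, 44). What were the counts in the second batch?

Sequential conjugate updates are equivalent to a single update on the pooled data, so total successes = posterior α − prior α and total failures = posterior β − prior β.
Total across both batches: 27−6=21 correct bits, 44−19=25 errors.
Subtract the first batch: 21−15=6 correct bits and 25−8=17 errors.

6 correct bits and 17 errors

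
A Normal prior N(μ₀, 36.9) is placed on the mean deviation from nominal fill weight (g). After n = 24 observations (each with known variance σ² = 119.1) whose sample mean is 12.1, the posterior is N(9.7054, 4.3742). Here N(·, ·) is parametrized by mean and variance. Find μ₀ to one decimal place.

μ₀ = -8.1

With known observation variance, the Normal–Normal posterior has precision τ_n = τ₀ + n/σ² and mean μ_n = (τ₀μ₀ + (n/σ²)x̄)/τ_n.
Here τ₀ = 1/36.9 = 0.027100 and τ_data = 24/119.1 = 0.201511, so τ_n = 0.228611.
Rearranging for μ₀: μ₀ = (μ_n·τ_n − τ_data·x̄)/τ₀ = (9.7054·0.228611 − 0.201511·12.1) / 0.027100 = -0.219522/0.027100 ≈ -8.1.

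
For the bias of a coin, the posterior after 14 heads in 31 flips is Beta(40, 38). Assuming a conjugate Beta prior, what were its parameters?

Under Beta–binomial conjugacy the posterior parameters are (α+s, β+f).
Subtract the data counts: 40−14=26, 38−17=21.

Beta(26, 21)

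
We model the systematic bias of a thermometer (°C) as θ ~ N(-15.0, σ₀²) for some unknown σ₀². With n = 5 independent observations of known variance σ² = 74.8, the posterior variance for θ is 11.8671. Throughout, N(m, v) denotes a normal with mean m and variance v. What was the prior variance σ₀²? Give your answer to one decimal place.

Posterior precision equals prior precision plus data precision: 1/σ_n² = 1/σ₀² + n/σ².
So 1/σ₀² = 1/11.8671 − 5/74.8 = 0.084267 − 0.066845 = 0.017422.
Hence σ₀² = 1/0.017422 ≈ 57.4.

σ₀² = 57.4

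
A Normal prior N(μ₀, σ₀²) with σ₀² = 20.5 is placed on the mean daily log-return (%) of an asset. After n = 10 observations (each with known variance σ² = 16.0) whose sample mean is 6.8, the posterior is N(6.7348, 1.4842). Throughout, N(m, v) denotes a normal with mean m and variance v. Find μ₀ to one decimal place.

The posterior mean is a precision-weighted average: μ_n = (τ₀μ₀ + τ_data·x̄)/(τ₀+τ_data), with τ₀=1/σ₀² and τ_data=n/σ².
Here τ₀ = 1/20.5 = 0.048780 and τ_data = 10/16.0 = 0.625000, so τ_n = 0.673780.
Rearranging for μ₀: μ₀ = (μ_n·τ_n − τ_data·x̄)/τ₀ = (6.7348·0.673780 − 0.625000·6.8) / 0.048780 = 0.287774/0.048780 ≈ 5.9.

μ₀ = 5.9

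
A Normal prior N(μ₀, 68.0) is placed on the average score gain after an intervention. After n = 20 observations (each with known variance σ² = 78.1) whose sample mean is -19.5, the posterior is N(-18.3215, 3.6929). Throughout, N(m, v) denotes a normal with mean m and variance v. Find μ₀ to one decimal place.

μ₀ = 2.2

The posterior mean is a precision-weighted average: μ_n = (τ₀μ₀ + τ_data·x̄)/(τ₀+τ_data), with τ₀=1/σ₀² and τ_data=n/σ².
Here τ₀ = 1/68.0 = 0.014706 and τ_data = 20/78.1 = 0.256082, so τ_n = 0.270788.
Rearranging for μ₀: μ₀ = (μ_n·τ_n − τ_data·x̄)/τ₀ = (-18.3215·0.270788 − 0.256082·-19.5) / 0.014706 = 0.032357/0.014706 ≈ 2.2.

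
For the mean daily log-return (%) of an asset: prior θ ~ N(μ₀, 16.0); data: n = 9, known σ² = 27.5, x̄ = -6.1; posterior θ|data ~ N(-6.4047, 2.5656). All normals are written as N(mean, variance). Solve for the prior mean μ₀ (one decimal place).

μ₀ = -8.0

The posterior mean is a precision-weighted average: μ_n = (τ₀μ₀ + τ_data·x̄)/(τ₀+τ_data), with τ₀=1/σ₀² and τ_data=n/σ².
Here τ₀ = 1/16.0 = 0.062500 and τ_data = 9/27.5 = 0.327273, so τ_n = 0.389773.
Rearranging for μ₀: μ₀ = (μ_n·τ_n − τ_data·x̄)/τ₀ = (-6.4047·0.389773 − 0.327273·-6.1) / 0.062500 = -0.500014/0.062500 ≈ -8.0.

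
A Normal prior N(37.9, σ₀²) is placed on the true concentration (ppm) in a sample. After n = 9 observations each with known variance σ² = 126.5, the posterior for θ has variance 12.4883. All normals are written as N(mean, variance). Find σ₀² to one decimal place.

Posterior precision equals prior precision plus data precision: 1/σ_n² = 1/σ₀² + n/σ².
So 1/σ₀² = 1/12.4883 − 9/126.5 = 0.080075 − 0.071146 = 0.008929.
Hence σ₀² = 1/0.008929 ≈ 112.0.

σ₀² = 112.0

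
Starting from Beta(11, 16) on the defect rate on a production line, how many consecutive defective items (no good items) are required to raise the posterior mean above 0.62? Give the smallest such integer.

k = 16

After k defective items and 0 good items the posterior is Beta(11+k, 16), with mean (11+k)/(11+16+k).
Set (11+k)/(27+k) > 0.62 and solve: k > (0.62·27 − 11)/(1 − 0.62) = 15.105.
The smallest integer exceeding 15.105 is 16, and checking k=16: (27)/(43) = 0.6279 > 0.62.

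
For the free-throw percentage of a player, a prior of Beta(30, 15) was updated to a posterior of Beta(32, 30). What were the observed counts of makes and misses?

2 makes and 15 misses

A Beta(a, b) prior with s successes and f failures in binomial data gives a Beta(a+s, b+f) posterior.
Match parameters: s=32−30=2, f=30−15=15.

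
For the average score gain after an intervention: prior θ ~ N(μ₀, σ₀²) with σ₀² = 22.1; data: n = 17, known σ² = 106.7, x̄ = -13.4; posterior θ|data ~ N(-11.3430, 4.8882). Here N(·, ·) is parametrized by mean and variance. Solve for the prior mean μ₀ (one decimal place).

The posterior mean is a precision-weighted average: μ_n = (τ₀μ₀ + τ_data·x̄)/(τ₀+τ_data), with τ₀=1/σ₀² and τ_data=n/σ².
Here τ₀ = 1/22.1 = 0.045249 and τ_data = 17/106.7 = 0.159325, so τ_n = 0.204574.
Rearranging for μ₀: μ₀ = (μ_n·τ_n − τ_data·x̄)/τ₀ = (-11.3430·0.204574 − 0.159325·-13.4) / 0.045249 = -0.185528/0.045249 ≈ -4.1.

μ₀ = -4.1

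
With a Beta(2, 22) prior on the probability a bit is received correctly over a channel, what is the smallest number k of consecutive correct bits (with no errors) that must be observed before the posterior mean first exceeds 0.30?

k = 8

After k correct bits and 0 errors the posterior is Beta(2+k, 22), with mean (2+k)/(2+22+k).
Set (2+k)/(24+k) > 0.30 and solve: k > (0.30·24 − 2)/(1 − 0.30) = 7.429.
The smallest integer exceeding 7.429 is 8.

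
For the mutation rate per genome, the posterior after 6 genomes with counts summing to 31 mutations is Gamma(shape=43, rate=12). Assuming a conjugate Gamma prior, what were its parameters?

Gamma–Poisson conjugacy: posterior shape = α + Σxᵢ, posterior rate = β + n.
So α = 43 − 31 = 12 and β = 12 − 6 = 6.

Gamma(shape=12, rate=6)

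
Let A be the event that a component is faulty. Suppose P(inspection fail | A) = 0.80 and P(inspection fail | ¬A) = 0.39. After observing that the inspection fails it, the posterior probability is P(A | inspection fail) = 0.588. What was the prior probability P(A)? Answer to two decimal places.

In odds form, posterior odds = prior odds × likelihood ratio, so prior odds = posterior odds ÷ LR.
Posterior odds = 0.588/(1−0.588) = 1.4272. LR = 0.80/0.39 = 2.0513.
Prior odds = 1.4272/2.0513 = 0.6958, so P(A) = 0.6958/(1+0.6958) ≈ 0.41.

P(A) = 0.41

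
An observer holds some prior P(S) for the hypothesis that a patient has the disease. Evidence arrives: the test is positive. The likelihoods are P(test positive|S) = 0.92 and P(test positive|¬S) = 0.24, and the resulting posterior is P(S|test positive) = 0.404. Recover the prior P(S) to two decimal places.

P(S) = 0.15

Bayes' rule in odds form gives O(S|E) = O(S)·[P(E|S)/P(E|¬S)], hence O(S) = O(S|E)/LR.
Posterior odds = 0.404/(1−0.404) = 0.6779. LR = 0.92/0.24 = 3.8333.
Prior odds = 0.6779/3.8333 = 0.1768, so P(S) = 0.1768/(1+0.1768) ≈ 0.15.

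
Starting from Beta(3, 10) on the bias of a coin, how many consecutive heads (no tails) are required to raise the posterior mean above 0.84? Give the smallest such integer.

k = 50

After k heads and 0 tails the posterior is Beta(3+k, 10), with mean (3+k)/(3+10+k).
Set (3+k)/(13+k) > 0.84 and solve: k > (0.84·13 − 3)/(1 − 0.84) = 49.500.
The smallest integer exceeding 49.500 is 50.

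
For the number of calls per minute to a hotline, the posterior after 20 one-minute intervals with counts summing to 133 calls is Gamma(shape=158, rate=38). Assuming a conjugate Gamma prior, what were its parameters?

Gamma(shape=25, rate=18)

A Gamma(α, β) prior (rate parametrization) on a Poisson rate with n observations summing to S gives posterior Gamma(α+S, β+n).
So α = 158 − 133 = 25 and β = 38 − 20 = 18.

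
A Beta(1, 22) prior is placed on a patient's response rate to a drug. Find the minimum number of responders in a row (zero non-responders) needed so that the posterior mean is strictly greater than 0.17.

k = 4

After k responders and 0 non-responders the posterior is Beta(1+k, 22), with mean (1+k)/(1+22+k).
Set (1+k)/(23+k) > 0.17 and solve: k > (0.17·23 − 1)/(1 − 0.17) = 3.506.
The smallest integer exceeding 3.506 is 4, and checking k=4: (5)/(27) = 0.1852 > 0.17.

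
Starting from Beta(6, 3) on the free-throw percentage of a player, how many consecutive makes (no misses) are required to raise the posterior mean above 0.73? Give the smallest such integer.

k = 3

After k makes and 0 misses the posterior is Beta(6+k, 3), with mean (6+k)/(6+3+k).
Set (6+k)/(9+k) > 0.73 and solve: k > (0.73·9 − 6)/(1 − 0.73) = 2.111.
The smallest integer exceeding 2.111 is 3.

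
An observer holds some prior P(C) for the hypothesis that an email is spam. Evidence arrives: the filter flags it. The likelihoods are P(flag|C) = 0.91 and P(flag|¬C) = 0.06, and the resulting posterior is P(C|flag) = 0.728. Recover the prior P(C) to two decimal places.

P(C) = 0.15

In odds form, posterior odds = prior odds × likelihood ratio, so prior odds = posterior odds ÷ LR.
Posterior odds = 0.728/(1−0.728) = 2.6765. LR = 0.91/0.06 = 15.1667.
Prior odds = 2.6765/15.1667 = 0.1765, so P(C) = 0.1765/(1+0.1765) ≈ 0.15.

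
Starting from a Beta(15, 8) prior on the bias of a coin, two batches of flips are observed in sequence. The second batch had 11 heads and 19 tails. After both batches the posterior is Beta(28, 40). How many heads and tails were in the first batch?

2 heads and 13 tails

Because Beta–binomial updating is additive in the counts, the combined data contributed (α_post−α_prior, β_post−β_prior) successes and failures.
Total across both batches: 28−15=13 heads, 40−8=32 tails.
Subtract the second batch: 13−11=2 heads and 32−19=13 tails.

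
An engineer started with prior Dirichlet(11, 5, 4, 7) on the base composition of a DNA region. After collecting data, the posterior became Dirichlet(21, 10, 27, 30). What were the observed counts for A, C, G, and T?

counts (10, 5, 23, 23)

For a Dirichlet(α) prior with multinomial counts c, the posterior is Dirichlet(α + c) componentwise.
Counts are posterior − prior componentwise: 21−11=10, 10−5=5, 27−4=23, 30−7=23.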